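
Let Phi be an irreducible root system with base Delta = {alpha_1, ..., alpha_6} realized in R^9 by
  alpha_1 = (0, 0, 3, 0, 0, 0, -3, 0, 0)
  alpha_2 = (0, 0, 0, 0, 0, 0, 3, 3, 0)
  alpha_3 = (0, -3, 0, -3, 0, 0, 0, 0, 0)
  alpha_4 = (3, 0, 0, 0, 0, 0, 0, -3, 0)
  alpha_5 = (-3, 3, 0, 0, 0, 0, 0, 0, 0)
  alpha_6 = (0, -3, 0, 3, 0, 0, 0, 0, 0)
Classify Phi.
D_6 (so(12))

Compute the Cartan integers a_ij = 2(alpha_i, alpha_j)/(alpha_j, alpha_j); the resulting 6x6 Cartan matrix is
[[2, -1, 0, 0, 0, 0], [-1, 2, 0, -1, 0, 0], [0, 0, 2, 0, -1, 0], [0, -1, 0, 2, -1, 0], [0, 0, -1, -1, 2, -1], [0, 0, 0, 0, -1, 2]].
All simple roots have the same length, so the diagram is simply laced. The associated Dynkin diagram is a chain of 4 nodes with a fork of two nodes at one end (D_6), so the type is D_6 (the algebra so(12)).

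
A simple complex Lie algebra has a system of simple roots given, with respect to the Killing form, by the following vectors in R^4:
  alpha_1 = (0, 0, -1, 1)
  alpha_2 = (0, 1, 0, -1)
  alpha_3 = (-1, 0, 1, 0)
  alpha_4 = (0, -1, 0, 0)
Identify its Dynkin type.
B_4

Compute the Cartan integers a_ij = 2(alpha_i, alpha_j)/(alpha_j, alpha_j); the resulting 4x4 Cartan matrix is
[[2, -1, -1, 0], [-1, 2, 0, -2], [-1, 0, 2, 0], [0, -1, 0, 2]].
The roots have two lengths (squared-length ratio 2:1); the short ones are alpha_{4}. The associated Dynkin diagram is a chain of 4 nodes with a double edge at one end; the terminal node there is the unique short simple root (B_4), so the type is B_4 (the algebra so(9)).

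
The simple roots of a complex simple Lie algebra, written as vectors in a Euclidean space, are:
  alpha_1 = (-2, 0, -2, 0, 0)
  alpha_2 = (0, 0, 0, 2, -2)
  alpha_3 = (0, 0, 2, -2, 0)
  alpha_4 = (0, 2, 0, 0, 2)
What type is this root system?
type A_4

Compute the Cartan integers a_ij = 2(alpha_i, alpha_j)/(alpha_j, alpha_j); the resulting 4x4 Cartan matrix is
[[2, 0, -1, 0], [0, 2, -1, -1], [-1, -1, 2, 0], [0, -1, 0, 2]].
All simple roots have the same length, so the diagram is simply laced. The associated Dynkin diagram is a chain of 4 nodes with single edges (A_4), so the type is A_4 (the algebra sl(5)).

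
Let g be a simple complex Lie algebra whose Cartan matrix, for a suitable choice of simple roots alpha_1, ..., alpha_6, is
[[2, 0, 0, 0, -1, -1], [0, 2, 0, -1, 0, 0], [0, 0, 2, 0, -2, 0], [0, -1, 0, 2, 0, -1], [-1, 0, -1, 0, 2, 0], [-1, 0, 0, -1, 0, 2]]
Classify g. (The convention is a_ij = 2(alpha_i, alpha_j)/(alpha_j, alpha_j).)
The matrix has rank 6 with 2's on the diagonal. Reading the off-diagonal entries as Dynkin edges (a single edge where a_ij = a_ji = -1; a double or triple edge where a_ij * a_ji = 2 or 3), the diagram is a chain of 6 nodes with a double edge at one end; the terminal node there is the unique long simple root (C_6). One simple-root ordering that puts it in standard form is (alpha_2, alpha_4, alpha_6, alpha_1, alpha_5, alpha_3). So the algebra is type C_6, i.e. sp(12).

C_6 (sp(12))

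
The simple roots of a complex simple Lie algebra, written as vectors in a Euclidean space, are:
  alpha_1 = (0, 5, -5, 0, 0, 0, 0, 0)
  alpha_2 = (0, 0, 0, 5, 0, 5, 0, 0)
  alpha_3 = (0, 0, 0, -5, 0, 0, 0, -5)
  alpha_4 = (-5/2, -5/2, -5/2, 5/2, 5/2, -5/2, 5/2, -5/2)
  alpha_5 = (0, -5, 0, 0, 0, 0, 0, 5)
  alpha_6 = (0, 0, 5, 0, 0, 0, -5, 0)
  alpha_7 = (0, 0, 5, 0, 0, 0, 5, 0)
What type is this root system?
Compute the Cartan integers a_ij = 2(alpha_i, alpha_j)/(alpha_j, alpha_j); the resulting 7x7 Cartan matrix is
[[2, 0, 0, 0, -1, -1, -1], [0, 2, -1, 0, 0, 0, 0], [0, -1, 2, 0, -1, 0, 0], [0, 0, 0, 2, 0, -1, 0], [-1, 0, -1, 0, 2, 0, 0], [-1, 0, 0, -1, 0, 2, 0], [-1, 0, 0, 0, 0, 0, 2]].
All simple roots have the same length, so the diagram is simply laced. The associated Dynkin diagram is a chain of 6 nodes with one extra node attached to the third node from one end (E_7), so the type is E_7.

E7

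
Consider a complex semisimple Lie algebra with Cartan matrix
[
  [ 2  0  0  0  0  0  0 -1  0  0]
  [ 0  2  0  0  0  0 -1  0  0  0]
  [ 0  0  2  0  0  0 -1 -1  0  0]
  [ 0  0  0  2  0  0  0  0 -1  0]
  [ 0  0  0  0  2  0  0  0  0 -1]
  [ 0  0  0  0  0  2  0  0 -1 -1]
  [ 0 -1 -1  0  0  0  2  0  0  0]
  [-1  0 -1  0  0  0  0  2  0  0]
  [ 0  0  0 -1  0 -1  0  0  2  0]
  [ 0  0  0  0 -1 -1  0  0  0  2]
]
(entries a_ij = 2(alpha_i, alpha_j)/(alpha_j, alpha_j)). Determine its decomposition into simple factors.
The diagram associated to this matrix has two connected components: the simple roots {alpha_4, alpha_5, alpha_6, alpha_9, alpha_10} form a chain of 5 nodes with single edges (A_5), and {alpha_1, alpha_2, alpha_3, alpha_7, alpha_8} form a chain of 5 nodes with single edges (A_5). A semisimple Lie algebra decomposes uniquely as the direct sum of simple ideals, one per connected component of its Dynkin diagram, so g ≅ A_5 ⊕ A_5 (dimension 35 + 35 = 70).

A5 ⊕ A5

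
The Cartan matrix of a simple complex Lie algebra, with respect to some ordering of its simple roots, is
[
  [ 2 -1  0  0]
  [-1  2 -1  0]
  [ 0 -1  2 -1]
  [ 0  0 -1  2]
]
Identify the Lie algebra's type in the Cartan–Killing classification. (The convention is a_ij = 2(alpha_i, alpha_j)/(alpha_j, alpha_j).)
The matrix has rank 4 with 2's on the diagonal. Reading the off-diagonal entries as Dynkin edges (a single edge where a_ij = a_ji = -1; a double or triple edge where a_ij * a_ji = 2 or 3), the diagram is a chain of 4 nodes with single edges (A_4). One simple-root ordering that puts it in standard form is (alpha_1, alpha_2, alpha_3, alpha_4). So the algebra is type A_4, i.e. sl(5).

A_4 (sl(5))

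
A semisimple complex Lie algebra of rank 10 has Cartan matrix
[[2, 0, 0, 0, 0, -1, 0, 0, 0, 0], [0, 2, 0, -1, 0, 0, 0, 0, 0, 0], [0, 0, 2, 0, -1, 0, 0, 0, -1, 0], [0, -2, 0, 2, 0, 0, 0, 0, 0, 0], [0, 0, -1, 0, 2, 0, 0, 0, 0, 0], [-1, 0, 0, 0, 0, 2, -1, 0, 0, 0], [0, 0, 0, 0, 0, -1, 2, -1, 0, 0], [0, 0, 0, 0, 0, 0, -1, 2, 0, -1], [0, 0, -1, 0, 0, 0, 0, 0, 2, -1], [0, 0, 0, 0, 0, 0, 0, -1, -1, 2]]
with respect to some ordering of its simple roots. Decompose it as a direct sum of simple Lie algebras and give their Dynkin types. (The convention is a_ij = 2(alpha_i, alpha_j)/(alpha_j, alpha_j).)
The diagram associated to this matrix has two connected components: the simple roots {alpha_1, alpha_3, alpha_5, alpha_6, alpha_7, alpha_8, alpha_9, alpha_10} form a chain of 8 nodes with single edges (A_8), and {alpha_2, alpha_4} form a chain of 2 nodes with a double edge at one end; the terminal node there is the unique short simple root (B_2). A semisimple Lie algebra decomposes uniquely as the direct sum of simple ideals, one per connected component of its Dynkin diagram, so g ≅ A_8 ⊕ B_2 (dimension 80 + 10 = 90).

A_8 (sl(9)) + B_2 (so(5))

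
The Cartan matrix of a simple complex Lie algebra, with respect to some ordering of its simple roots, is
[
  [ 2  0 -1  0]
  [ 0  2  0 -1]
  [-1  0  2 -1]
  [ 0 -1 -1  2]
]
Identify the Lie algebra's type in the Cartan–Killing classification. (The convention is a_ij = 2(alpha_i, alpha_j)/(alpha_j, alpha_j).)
A4

The matrix has rank 4 with 2's on the diagonal. Reading the off-diagonal entries as Dynkin edges (a single edge where a_ij = a_ji = -1; a double or triple edge where a_ij * a_ji = 2 or 3), the diagram is a chain of 4 nodes with single edges (A_4). One simple-root ordering that puts it in standard form is (alpha_1, alpha_3, alpha_4, alpha_2). So the algebra is type A_4, i.e. sl(5).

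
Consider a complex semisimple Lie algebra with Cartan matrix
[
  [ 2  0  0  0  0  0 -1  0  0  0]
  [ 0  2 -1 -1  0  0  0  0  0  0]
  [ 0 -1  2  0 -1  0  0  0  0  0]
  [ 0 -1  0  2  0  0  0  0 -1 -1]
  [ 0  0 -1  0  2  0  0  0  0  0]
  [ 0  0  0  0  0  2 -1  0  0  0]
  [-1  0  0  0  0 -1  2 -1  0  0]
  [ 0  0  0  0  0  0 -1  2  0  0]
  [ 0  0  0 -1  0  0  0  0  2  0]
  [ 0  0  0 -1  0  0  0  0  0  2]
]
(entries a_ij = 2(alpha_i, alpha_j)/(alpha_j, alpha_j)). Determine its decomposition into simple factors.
The diagram associated to this matrix has two connected components: the simple roots {alpha_1, alpha_6, alpha_7, alpha_8} form a chain of 2 nodes with a fork of two nodes at one end (D_4), and {alpha_2, alpha_3, alpha_4, alpha_5, alpha_9, alpha_10} form a chain of 4 nodes with a fork of two nodes at one end (D_6). A semisimple Lie algebra decomposes uniquely as the direct sum of simple ideals, one per connected component of its Dynkin diagram, so g ≅ D_4 ⊕ D_6 (dimension 28 + 66 = 94).

type D_4 ⊕ type D_6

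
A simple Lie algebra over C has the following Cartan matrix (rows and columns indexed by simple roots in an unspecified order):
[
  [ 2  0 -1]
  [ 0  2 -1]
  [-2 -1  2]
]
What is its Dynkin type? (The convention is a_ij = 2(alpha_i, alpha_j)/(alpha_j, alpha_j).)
The matrix has rank 3 with 2's on the diagonal. Reading the off-diagonal entries as Dynkin edges (a single edge where a_ij = a_ji = -1; a double or triple edge where a_ij * a_ji = 2 or 3), the diagram is a chain of 3 nodes with a double edge at one end; the terminal node there is the unique short simple root (B_3). One simple-root ordering that puts it in standard form is (alpha_2, alpha_3, alpha_1). So the algebra is type B_3, i.e. so(7).

B3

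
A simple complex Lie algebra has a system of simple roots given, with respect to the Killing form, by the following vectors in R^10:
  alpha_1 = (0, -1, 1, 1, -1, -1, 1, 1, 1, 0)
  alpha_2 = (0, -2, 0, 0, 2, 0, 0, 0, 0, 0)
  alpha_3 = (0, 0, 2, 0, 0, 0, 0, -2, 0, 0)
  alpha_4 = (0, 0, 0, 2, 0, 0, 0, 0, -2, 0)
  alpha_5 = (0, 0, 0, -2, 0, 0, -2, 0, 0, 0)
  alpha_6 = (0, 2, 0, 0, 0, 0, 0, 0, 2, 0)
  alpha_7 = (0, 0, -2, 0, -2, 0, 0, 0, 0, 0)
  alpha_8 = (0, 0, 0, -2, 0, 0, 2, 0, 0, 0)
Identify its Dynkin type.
Compute the Cartan integers a_ij = 2(alpha_i, alpha_j)/(alpha_j, alpha_j); the resulting 8x8 Cartan matrix is
[[2, 0, 0, 0, -1, 0, 0, 0], [0, 2, 0, 0, 0, -1, -1, 0], [0, 0, 2, 0, 0, 0, -1, 0], [0, 0, 0, 2, -1, -1, 0, -1], [-1, 0, 0, -1, 2, 0, 0, 0], [0, -1, 0, -1, 0, 2, 0, 0], [0, -1, -1, 0, 0, 0, 2, 0], [0, 0, 0, -1, 0, 0, 0, 2]].
All simple roots have the same length, so the diagram is simply laced. The associated Dynkin diagram is a chain of 7 nodes with one extra node attached to the third node from one end (E_8), so the type is E_8.

E_8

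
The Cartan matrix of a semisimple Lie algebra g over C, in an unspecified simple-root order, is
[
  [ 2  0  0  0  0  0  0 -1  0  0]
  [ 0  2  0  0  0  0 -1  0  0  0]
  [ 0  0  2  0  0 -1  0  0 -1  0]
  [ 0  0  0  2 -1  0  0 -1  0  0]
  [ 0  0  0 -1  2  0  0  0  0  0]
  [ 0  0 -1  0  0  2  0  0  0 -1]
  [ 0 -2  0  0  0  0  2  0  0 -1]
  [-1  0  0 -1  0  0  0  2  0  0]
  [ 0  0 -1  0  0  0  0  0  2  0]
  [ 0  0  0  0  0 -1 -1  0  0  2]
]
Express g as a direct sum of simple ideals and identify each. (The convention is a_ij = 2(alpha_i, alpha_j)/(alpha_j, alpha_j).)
The diagram associated to this matrix has two connected components: the simple roots {alpha_1, alpha_4, alpha_5, alpha_8} form a chain of 4 nodes with single edges (A_4), and {alpha_2, alpha_3, alpha_6, alpha_7, alpha_9, alpha_10} form a chain of 6 nodes with a double edge at one end; the terminal node there is the unique short simple root (B_6). A semisimple Lie algebra decomposes uniquely as the direct sum of simple ideals, one per connected component of its Dynkin diagram, so g ≅ A_4 ⊕ B_6 (dimension 24 + 78 = 102).

type A_4 ⊕ type B_6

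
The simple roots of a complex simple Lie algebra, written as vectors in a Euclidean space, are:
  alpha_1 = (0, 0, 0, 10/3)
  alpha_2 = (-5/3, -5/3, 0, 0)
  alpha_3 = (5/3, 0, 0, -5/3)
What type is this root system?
Compute the Cartan integers a_ij = 2(alpha_i, alpha_j)/(alpha_j, alpha_j); the resulting 3x3 Cartan matrix is
[[2, 0, -2], [0, 2, -1], [-1, -1, 2]].
The roots have two lengths (squared-length ratio 2:1); the short ones are alpha_{2,3}. The associated Dynkin diagram is a chain of 3 nodes with a double edge at one end; the terminal node there is the unique long simple root (C_3), so the type is C_3 (the algebra sp(6)).

C3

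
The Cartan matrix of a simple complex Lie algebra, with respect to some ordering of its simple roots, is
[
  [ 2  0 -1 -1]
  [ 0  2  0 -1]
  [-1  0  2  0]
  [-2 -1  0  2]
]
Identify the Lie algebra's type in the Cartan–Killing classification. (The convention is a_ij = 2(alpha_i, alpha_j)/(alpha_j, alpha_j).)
F_4

The matrix has rank 4 with 2's on the diagonal. Reading the off-diagonal entries as Dynkin edges (a single edge where a_ij = a_ji = -1; a double or triple edge where a_ij * a_ji = 2 or 3), the diagram is a chain of 4 nodes with a double edge between the middle two (F_4). One simple-root ordering that puts it in standard form is (alpha_2, alpha_4, alpha_1, alpha_3). So the algebra is type F_4.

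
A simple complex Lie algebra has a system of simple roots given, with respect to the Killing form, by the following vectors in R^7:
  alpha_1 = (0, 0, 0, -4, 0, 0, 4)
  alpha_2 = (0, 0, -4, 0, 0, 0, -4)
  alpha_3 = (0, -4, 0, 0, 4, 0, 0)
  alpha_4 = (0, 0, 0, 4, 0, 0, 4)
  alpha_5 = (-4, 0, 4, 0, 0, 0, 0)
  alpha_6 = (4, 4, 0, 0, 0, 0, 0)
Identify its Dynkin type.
Compute the Cartan integers a_ij = 2(alpha_i, alpha_j)/(alpha_j, alpha_j); the resulting 6x6 Cartan matrix is
[[2, -1, 0, 0, 0, 0], [-1, 2, 0, -1, -1, 0], [0, 0, 2, 0, 0, -1], [0, -1, 0, 2, 0, 0], [0, -1, 0, 0, 2, -1], [0, 0, -1, 0, -1, 2]].
All simple roots have the same length, so the diagram is simply laced. The associated Dynkin diagram is a chain of 4 nodes with a fork of two nodes at one end (D_6), so the type is D_6 (the algebra so(12)).

D_6 (so(12))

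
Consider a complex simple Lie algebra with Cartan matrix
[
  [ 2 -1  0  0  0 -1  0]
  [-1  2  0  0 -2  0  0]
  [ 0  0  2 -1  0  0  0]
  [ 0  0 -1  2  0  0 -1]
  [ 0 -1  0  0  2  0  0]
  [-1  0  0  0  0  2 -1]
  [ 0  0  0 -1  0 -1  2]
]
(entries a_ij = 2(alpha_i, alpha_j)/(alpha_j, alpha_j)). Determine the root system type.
The matrix has rank 7 with 2's on the diagonal. Reading the off-diagonal entries as Dynkin edges (a single edge where a_ij = a_ji = -1; a double or triple edge where a_ij * a_ji = 2 or 3), the diagram is a chain of 7 nodes with a double edge at one end; the terminal node there is the unique short simple root (B_7). One simple-root ordering that puts it in standard form is (alpha_3, alpha_4, alpha_7, alpha_6, alpha_1, alpha_2, alpha_5). So the algebra is type B_7, i.e. so(15).

B_7 (so(15))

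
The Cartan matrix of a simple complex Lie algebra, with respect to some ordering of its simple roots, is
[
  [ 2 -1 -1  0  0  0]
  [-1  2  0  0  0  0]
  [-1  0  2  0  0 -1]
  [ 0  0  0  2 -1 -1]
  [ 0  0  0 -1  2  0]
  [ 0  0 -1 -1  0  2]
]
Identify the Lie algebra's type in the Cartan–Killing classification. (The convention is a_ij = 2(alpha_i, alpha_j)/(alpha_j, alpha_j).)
A6

The matrix has rank 6 with 2's on the diagonal. Reading the off-diagonal entries as Dynkin edges (a single edge where a_ij = a_ji = -1; a double or triple edge where a_ij * a_ji = 2 or 3), the diagram is a chain of 6 nodes with single edges (A_6). One simple-root ordering that puts it in standard form is (alpha_2, alpha_1, alpha_3, alpha_6, alpha_4, alpha_5). So the algebra is type A_6, i.e. sl(7).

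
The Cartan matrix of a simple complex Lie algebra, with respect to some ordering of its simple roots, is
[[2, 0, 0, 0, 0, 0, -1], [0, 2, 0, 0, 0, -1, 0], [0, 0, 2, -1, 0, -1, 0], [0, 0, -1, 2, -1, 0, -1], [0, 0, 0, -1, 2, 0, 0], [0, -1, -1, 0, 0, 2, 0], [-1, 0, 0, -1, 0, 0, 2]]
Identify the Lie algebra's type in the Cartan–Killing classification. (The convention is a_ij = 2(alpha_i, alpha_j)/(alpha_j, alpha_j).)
The matrix has rank 7 with 2's on the diagonal. Reading the off-diagonal entries as Dynkin edges (a single edge where a_ij = a_ji = -1; a double or triple edge where a_ij * a_ji = 2 or 3), the diagram is a chain of 6 nodes with one extra node attached to the third node from one end (E_7). One simple-root ordering that puts it in standard form is (alpha_1, alpha_5, alpha_7, alpha_4, alpha_3, alpha_6, alpha_2). So the algebra is type E_7.

E7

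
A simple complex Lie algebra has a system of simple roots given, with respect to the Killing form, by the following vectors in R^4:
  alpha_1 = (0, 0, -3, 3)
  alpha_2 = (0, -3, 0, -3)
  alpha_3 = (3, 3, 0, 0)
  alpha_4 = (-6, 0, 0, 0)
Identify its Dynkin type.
Compute the Cartan integers a_ij = 2(alpha_i, alpha_j)/(alpha_j, alpha_j); the resulting 4x4 Cartan matrix is
[[2, -1, 0, 0], [-1, 2, -1, 0], [0, -1, 2, -1], [0, 0, -2, 2]].
The roots have two lengths (squared-length ratio 2:1); the short ones are alpha_{1,2,3}. The associated Dynkin diagram is a chain of 4 nodes with a double edge at one end; the terminal node there is the unique long simple root (C_4), so the type is C_4 (the algebra sp(8)).

type C_4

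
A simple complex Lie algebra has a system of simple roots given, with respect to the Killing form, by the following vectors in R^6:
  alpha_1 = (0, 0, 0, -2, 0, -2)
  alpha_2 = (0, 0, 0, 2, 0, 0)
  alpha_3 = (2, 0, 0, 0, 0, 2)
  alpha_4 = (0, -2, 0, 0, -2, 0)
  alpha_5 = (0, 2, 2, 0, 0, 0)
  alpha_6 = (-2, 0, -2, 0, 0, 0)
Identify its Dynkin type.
Compute the Cartan integers a_ij = 2(alpha_i, alpha_j)/(alpha_j, alpha_j); the resulting 6x6 Cartan matrix is
[[2, -2, -1, 0, 0, 0], [-1, 2, 0, 0, 0, 0], [-1, 0, 2, 0, 0, -1], [0, 0, 0, 2, -1, 0], [0, 0, 0, -1, 2, -1], [0, 0, -1, 0, -1, 2]].
The roots have two lengths (squared-length ratio 2:1); the short ones are alpha_{2}. The associated Dynkin diagram is a chain of 6 nodes with a double edge at one end; the terminal node there is the unique short simple root (B_6), so the type is B_6 (the algebra so(13)).

type B_6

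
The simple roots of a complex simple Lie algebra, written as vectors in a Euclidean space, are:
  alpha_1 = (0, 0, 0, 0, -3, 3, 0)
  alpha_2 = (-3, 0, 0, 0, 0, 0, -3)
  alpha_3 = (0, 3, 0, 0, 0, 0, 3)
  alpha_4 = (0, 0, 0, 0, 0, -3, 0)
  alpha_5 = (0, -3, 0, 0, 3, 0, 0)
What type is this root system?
Compute the Cartan integers a_ij = 2(alpha_i, alpha_j)/(alpha_j, alpha_j); the resulting 5x5 Cartan matrix is
[[2, 0, 0, -2, -1], [0, 2, -1, 0, 0], [0, -1, 2, 0, -1], [-1, 0, 0, 2, 0], [-1, 0, -1, 0, 2]].
The roots have two lengths (squared-length ratio 2:1); the short ones are alpha_{4}. The associated Dynkin diagram is a chain of 5 nodes with a double edge at one end; the terminal node there is the unique short simple root (B_5), so the type is B_5 (the algebra so(11)).

B5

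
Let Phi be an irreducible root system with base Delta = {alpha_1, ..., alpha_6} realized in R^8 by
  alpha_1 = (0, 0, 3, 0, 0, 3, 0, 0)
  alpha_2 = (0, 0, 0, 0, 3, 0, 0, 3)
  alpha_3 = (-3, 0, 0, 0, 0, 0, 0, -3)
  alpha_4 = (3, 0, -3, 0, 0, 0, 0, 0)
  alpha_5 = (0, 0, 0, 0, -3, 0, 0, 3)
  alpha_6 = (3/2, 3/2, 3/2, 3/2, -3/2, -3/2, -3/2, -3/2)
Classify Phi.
Compute the Cartan integers a_ij = 2(alpha_i, alpha_j)/(alpha_j, alpha_j); the resulting 6x6 Cartan matrix is
[[2, 0, 0, -1, 0, 0], [0, 2, -1, 0, 0, -1], [0, -1, 2, -1, -1, 0], [-1, 0, -1, 2, 0, 0], [0, 0, -1, 0, 2, 0], [0, -1, 0, 0, 0, 2]].
All simple roots have the same length, so the diagram is simply laced. The associated Dynkin diagram is a chain of 5 nodes with one extra node attached to the third node from one end (E_6), so the type is E_6.

E_6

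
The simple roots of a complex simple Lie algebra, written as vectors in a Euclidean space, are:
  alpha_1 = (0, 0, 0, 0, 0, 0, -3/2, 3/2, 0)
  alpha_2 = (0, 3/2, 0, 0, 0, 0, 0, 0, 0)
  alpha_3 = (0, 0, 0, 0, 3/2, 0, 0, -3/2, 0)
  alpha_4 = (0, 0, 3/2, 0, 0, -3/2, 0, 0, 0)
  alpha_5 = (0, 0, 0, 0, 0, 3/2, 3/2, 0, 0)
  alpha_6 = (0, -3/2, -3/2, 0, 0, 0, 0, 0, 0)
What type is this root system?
B_6

Compute the Cartan integers a_ij = 2(alpha_i, alpha_j)/(alpha_j, alpha_j); the resulting 6x6 Cartan matrix is
[[2, 0, -1, 0, -1, 0], [0, 2, 0, 0, 0, -1], [-1, 0, 2, 0, 0, 0], [0, 0, 0, 2, -1, -1], [-1, 0, 0, -1, 2, 0], [0, -2, 0, -1, 0, 2]].
The roots have two lengths (squared-length ratio 2:1); the short ones are alpha_{2}. The associated Dynkin diagram is a chain of 6 nodes with a double edge at one end; the terminal node there is the unique short simple root (B_6), so the type is B_6 (the algebra so(13)).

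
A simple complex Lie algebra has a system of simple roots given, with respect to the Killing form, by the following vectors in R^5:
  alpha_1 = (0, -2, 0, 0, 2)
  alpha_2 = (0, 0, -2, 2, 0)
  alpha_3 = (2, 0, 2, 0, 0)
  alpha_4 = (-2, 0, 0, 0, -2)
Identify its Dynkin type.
A_4 (sl(5))

Compute the Cartan integers a_ij = 2(alpha_i, alpha_j)/(alpha_j, alpha_j); the resulting 4x4 Cartan matrix is
[[2, 0, 0, -1], [0, 2, -1, 0], [0, -1, 2, -1], [-1, 0, -1, 2]].
All simple roots have the same length, so the diagram is simply laced. The associated Dynkin diagram is a chain of 4 nodes with single edges (A_4), so the type is A_4 (the algebra sl(5)).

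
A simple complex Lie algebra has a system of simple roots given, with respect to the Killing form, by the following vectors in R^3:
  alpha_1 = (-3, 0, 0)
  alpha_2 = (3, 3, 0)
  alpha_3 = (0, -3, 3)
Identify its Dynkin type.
B3

Compute the Cartan integers a_ij = 2(alpha_i, alpha_j)/(alpha_j, alpha_j); the resulting 3x3 Cartan matrix is
[[2, -1, 0], [-2, 2, -1], [0, -1, 2]].
The roots have two lengths (squared-length ratio 2:1); the short ones are alpha_{1}. The associated Dynkin diagram is a chain of 3 nodes with a double edge at one end; the terminal node there is the unique short simple root (B_3), so the type is B_3 (the algebra so(7)).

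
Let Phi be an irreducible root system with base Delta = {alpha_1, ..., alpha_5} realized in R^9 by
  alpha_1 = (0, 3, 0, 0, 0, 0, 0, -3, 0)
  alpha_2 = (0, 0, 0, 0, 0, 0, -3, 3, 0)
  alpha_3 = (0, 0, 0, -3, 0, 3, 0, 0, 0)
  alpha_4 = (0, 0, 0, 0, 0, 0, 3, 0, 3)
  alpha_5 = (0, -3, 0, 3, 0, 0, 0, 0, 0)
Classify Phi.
Compute the Cartan integers a_ij = 2(alpha_i, alpha_j)/(alpha_j, alpha_j); the resulting 5x5 Cartan matrix is
[[2, -1, 0, 0, -1], [-1, 2, 0, -1, 0], [0, 0, 2, 0, -1], [0, -1, 0, 2, 0], [-1, 0, -1, 0, 2]].
All simple roots have the same length, so the diagram is simply laced. The associated Dynkin diagram is a chain of 5 nodes with single edges (A_5), so the type is A_5 (the algebra sl(6)).

A5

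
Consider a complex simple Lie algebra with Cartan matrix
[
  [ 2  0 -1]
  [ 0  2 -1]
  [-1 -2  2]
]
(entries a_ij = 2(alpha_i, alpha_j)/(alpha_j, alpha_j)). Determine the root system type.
The matrix has rank 3 with 2's on the diagonal. Reading the off-diagonal entries as Dynkin edges (a single edge where a_ij = a_ji = -1; a double or triple edge where a_ij * a_ji = 2 or 3), the diagram is a chain of 3 nodes with a double edge at one end; the terminal node there is the unique short simple root (B_3). One simple-root ordering that puts it in standard form is (alpha_1, alpha_3, alpha_2). So the algebra is type B_3, i.e. so(7).

B3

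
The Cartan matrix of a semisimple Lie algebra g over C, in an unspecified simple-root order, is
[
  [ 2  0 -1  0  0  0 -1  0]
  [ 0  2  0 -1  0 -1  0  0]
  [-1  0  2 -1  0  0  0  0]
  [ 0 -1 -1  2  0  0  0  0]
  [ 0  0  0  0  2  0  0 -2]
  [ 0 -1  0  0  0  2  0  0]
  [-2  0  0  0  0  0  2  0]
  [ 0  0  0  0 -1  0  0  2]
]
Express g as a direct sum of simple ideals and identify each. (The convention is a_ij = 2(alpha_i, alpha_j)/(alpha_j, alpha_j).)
B_2 ⊕ C_6

The diagram associated to this matrix has two connected components: the simple roots {alpha_5, alpha_8} form a chain of 2 nodes with a double edge at one end; the terminal node there is the unique short simple root (B_2), and {alpha_1, alpha_2, alpha_3, alpha_4, alpha_6, alpha_7} form a chain of 6 nodes with a double edge at one end; the terminal node there is the unique long simple root (C_6). A semisimple Lie algebra decomposes uniquely as the direct sum of simple ideals, one per connected component of its Dynkin diagram, so g ≅ B_2 ⊕ C_6 (dimension 10 + 78 = 88).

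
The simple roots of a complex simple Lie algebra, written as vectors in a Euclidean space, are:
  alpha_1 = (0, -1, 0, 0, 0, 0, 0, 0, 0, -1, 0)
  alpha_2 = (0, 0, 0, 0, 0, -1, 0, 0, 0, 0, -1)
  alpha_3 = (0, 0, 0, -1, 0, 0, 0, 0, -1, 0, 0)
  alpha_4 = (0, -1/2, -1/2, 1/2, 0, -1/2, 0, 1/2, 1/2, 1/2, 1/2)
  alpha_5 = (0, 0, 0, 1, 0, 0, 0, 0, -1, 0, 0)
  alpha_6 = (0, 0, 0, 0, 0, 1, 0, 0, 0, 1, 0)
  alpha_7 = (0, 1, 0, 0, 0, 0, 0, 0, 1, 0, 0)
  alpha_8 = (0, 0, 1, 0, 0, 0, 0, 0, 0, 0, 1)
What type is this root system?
type E_8

Compute the Cartan integers a_ij = 2(alpha_i, alpha_j)/(alpha_j, alpha_j); the resulting 8x8 Cartan matrix is
[[2, 0, 0, 0, 0, -1, -1, 0], [0, 2, 0, 0, 0, -1, 0, -1], [0, 0, 2, -1, 0, 0, -1, 0], [0, 0, -1, 2, 0, 0, 0, 0], [0, 0, 0, 0, 2, 0, -1, 0], [-1, -1, 0, 0, 0, 2, 0, 0], [-1, 0, -1, 0, -1, 0, 2, 0], [0, -1, 0, 0, 0, 0, 0, 2]].
All simple roots have the same length, so the diagram is simply laced. The associated Dynkin diagram is a chain of 7 nodes with one extra node attached to the third node from one end (E_8), so the type is E_8.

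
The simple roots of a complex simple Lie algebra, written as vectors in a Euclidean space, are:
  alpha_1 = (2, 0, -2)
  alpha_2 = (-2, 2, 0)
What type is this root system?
A2

Compute the Cartan integers a_ij = 2(alpha_i, alpha_j)/(alpha_j, alpha_j); the resulting 2x2 Cartan matrix is
[[2, -1], [-1, 2]].
All simple roots have the same length, so the diagram is simply laced. The associated Dynkin diagram is a chain of 2 nodes with single edges (A_2), so the type is A_2 (the algebra sl(3)).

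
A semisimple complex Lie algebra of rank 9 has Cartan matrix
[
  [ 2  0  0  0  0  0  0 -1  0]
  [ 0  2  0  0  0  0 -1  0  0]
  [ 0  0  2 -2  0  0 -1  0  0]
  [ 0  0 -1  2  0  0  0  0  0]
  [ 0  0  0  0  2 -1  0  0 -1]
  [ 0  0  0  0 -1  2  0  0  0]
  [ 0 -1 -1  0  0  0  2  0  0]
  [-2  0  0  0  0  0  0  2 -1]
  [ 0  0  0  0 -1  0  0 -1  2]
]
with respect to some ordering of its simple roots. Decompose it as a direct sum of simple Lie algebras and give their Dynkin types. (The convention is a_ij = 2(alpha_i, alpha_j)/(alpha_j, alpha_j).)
B_4 (so(9)) ⊕ B_5 (so(11))

The diagram associated to this matrix has two connected components: the simple roots {alpha_2, alpha_3, alpha_4, alpha_7} form a chain of 4 nodes with a double edge at one end; the terminal node there is the unique short simple root (B_4), and {alpha_1, alpha_5, alpha_6, alpha_8, alpha_9} form a chain of 5 nodes with a double edge at one end; the terminal node there is the unique short simple root (B_5). A semisimple Lie algebra decomposes uniquely as the direct sum of simple ideals, one per connected component of its Dynkin diagram, so g ≅ B_4 ⊕ B_5 (dimension 36 + 55 = 91).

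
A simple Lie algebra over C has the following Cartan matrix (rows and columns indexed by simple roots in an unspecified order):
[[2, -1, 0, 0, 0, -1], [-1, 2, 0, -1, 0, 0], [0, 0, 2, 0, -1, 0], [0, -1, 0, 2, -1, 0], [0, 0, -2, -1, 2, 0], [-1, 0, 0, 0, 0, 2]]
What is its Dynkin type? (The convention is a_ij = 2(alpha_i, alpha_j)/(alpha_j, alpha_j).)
The matrix has rank 6 with 2's on the diagonal. Reading the off-diagonal entries as Dynkin edges (a single edge where a_ij = a_ji = -1; a double or triple edge where a_ij * a_ji = 2 or 3), the diagram is a chain of 6 nodes with a double edge at one end; the terminal node there is the unique short simple root (B_6). One simple-root ordering that puts it in standard form is (alpha_6, alpha_1, alpha_2, alpha_4, alpha_5, alpha_3). So the algebra is type B_6, i.e. so(13).

B6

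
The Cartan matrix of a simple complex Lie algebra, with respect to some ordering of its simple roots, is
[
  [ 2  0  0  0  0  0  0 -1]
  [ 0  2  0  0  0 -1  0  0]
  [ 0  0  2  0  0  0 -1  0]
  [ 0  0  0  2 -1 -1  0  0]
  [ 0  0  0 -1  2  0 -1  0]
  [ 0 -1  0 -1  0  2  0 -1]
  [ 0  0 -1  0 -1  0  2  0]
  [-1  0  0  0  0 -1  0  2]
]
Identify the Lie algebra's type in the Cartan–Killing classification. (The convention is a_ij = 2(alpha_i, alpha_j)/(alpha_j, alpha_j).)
E_8

The matrix has rank 8 with 2's on the diagonal. Reading the off-diagonal entries as Dynkin edges (a single edge where a_ij = a_ji = -1; a double or triple edge where a_ij * a_ji = 2 or 3), the diagram is a chain of 7 nodes with one extra node attached to the third node from one end (E_8). One simple-root ordering that puts it in standard form is (alpha_1, alpha_2, alpha_8, alpha_6, alpha_4, alpha_5, alpha_7, alpha_3). So the algebra is type E_8.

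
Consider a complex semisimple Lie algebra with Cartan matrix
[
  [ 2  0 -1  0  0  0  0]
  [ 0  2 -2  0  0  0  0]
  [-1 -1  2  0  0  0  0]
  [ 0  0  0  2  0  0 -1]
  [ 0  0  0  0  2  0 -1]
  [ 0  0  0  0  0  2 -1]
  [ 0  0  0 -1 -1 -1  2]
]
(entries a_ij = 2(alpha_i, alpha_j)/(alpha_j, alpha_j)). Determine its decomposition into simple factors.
The diagram associated to this matrix has two connected components: the simple roots {alpha_1, alpha_2, alpha_3} form a chain of 3 nodes with a double edge at one end; the terminal node there is the unique long simple root (C_3), and {alpha_4, alpha_5, alpha_6, alpha_7} form a chain of 2 nodes with a fork of two nodes at one end (D_4). A semisimple Lie algebra decomposes uniquely as the direct sum of simple ideals, one per connected component of its Dynkin diagram, so g ≅ C_3 ⊕ D_4 (dimension 21 + 28 = 49).

C_3 ⊕ D_4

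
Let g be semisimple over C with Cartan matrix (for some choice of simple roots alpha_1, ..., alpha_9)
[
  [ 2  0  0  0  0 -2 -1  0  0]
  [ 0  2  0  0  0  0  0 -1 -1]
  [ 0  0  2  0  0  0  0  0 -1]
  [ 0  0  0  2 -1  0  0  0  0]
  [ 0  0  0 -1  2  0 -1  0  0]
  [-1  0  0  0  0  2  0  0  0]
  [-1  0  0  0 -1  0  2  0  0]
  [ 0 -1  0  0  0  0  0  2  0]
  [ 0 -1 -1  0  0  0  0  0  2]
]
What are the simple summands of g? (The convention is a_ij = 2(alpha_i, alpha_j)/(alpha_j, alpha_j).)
A_4 + B_5

The diagram associated to this matrix has two connected components: the simple roots {alpha_2, alpha_3, alpha_8, alpha_9} form a chain of 4 nodes with single edges (A_4), and {alpha_1, alpha_4, alpha_5, alpha_6, alpha_7} form a chain of 5 nodes with a double edge at one end; the terminal node there is the unique short simple root (B_5). A semisimple Lie algebra decomposes uniquely as the direct sum of simple ideals, one per connected component of its Dynkin diagram, so g ≅ A_4 ⊕ B_5 (dimension 24 + 55 = 79).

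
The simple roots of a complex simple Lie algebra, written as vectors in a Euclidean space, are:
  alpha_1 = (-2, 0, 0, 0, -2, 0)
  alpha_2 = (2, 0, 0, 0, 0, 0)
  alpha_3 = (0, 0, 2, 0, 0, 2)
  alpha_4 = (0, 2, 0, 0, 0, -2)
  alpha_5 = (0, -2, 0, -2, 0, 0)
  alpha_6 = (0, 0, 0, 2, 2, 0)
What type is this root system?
B6

Compute the Cartan integers a_ij = 2(alpha_i, alpha_j)/(alpha_j, alpha_j); the resulting 6x6 Cartan matrix is
[[2, -2, 0, 0, 0, -1], [-1, 2, 0, 0, 0, 0], [0, 0, 2, -1, 0, 0], [0, 0, -1, 2, -1, 0], [0, 0, 0, -1, 2, -1], [-1, 0, 0, 0, -1, 2]].
The roots have two lengths (squared-length ratio 2:1); the short ones are alpha_{2}. The associated Dynkin diagram is a chain of 6 nodes with a double edge at one end; the terminal node there is the unique short simple root (B_6), so the type is B_6 (the algebra so(13)).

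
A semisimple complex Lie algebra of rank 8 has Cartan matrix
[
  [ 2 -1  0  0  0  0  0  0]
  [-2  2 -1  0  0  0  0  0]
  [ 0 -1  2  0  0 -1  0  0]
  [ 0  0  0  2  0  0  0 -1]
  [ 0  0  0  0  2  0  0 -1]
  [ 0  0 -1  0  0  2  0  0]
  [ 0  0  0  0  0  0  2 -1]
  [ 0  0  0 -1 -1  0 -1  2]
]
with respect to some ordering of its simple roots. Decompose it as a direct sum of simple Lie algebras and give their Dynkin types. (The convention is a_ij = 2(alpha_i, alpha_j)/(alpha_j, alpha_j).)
B4 + D4

The diagram associated to this matrix has two connected components: the simple roots {alpha_1, alpha_2, alpha_3, alpha_6} form a chain of 4 nodes with a double edge at one end; the terminal node there is the unique short simple root (B_4), and {alpha_4, alpha_5, alpha_7, alpha_8} form a chain of 2 nodes with a fork of two nodes at one end (D_4). A semisimple Lie algebra decomposes uniquely as the direct sum of simple ideals, one per connected component of its Dynkin diagram, so g ≅ B_4 ⊕ D_4 (dimension 36 + 28 = 64).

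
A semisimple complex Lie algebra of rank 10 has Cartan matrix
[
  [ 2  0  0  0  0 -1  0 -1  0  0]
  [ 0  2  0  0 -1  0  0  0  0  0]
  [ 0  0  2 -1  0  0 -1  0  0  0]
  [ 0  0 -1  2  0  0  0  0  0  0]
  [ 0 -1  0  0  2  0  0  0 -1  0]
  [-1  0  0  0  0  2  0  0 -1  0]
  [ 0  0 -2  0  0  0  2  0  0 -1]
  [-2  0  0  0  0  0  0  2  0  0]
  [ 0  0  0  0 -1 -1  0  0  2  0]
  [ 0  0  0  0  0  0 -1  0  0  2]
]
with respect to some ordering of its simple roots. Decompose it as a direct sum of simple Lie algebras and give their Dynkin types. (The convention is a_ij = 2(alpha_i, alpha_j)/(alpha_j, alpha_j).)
C_6 (sp(12)) ⊕ F_4

The diagram associated to this matrix has two connected components: the simple roots {alpha_1, alpha_2, alpha_5, alpha_6, alpha_8, alpha_9} form a chain of 6 nodes with a double edge at one end; the terminal node there is the unique long simple root (C_6), and {alpha_3, alpha_4, alpha_7, alpha_10} form a chain of 4 nodes with a double edge between the middle two (F_4). A semisimple Lie algebra decomposes uniquely as the direct sum of simple ideals, one per connected component of its Dynkin diagram, so g ≅ C_6 ⊕ F_4 (dimension 78 + 52 = 130).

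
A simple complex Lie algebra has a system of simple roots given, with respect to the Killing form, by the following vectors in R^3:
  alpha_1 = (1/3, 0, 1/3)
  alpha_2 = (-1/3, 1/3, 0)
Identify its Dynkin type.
Compute the Cartan integers a_ij = 2(alpha_i, alpha_j)/(alpha_j, alpha_j); the resulting 2x2 Cartan matrix is
[[2, -1], [-1, 2]].
All simple roots have the same length, so the diagram is simply laced. The associated Dynkin diagram is a chain of 2 nodes with single edges (A_2), so the type is A_2 (the algebra sl(3)).

A_2 (sl(3))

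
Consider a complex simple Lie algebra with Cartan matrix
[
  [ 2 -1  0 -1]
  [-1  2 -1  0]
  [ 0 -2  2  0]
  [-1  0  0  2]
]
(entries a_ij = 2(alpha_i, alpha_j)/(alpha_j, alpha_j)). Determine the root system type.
The matrix has rank 4 with 2's on the diagonal. Reading the off-diagonal entries as Dynkin edges (a single edge where a_ij = a_ji = -1; a double or triple edge where a_ij * a_ji = 2 or 3), the diagram is a chain of 4 nodes with a double edge at one end; the terminal node there is the unique long simple root (C_4). One simple-root ordering that puts it in standard form is (alpha_4, alpha_1, alpha_2, alpha_3). So the algebra is type C_4, i.e. sp(8).

type C_4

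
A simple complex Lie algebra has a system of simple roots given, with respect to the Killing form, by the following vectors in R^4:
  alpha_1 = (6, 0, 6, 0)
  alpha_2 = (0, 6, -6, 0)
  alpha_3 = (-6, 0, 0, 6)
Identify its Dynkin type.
Compute the Cartan integers a_ij = 2(alpha_i, alpha_j)/(alpha_j, alpha_j); the resulting 3x3 Cartan matrix is
[[2, -1, -1], [-1, 2, 0], [-1, 0, 2]].
All simple roots have the same length, so the diagram is simply laced. The associated Dynkin diagram is a chain of 3 nodes with single edges (A_3), so the type is A_3 (the algebra sl(4)).

type A_3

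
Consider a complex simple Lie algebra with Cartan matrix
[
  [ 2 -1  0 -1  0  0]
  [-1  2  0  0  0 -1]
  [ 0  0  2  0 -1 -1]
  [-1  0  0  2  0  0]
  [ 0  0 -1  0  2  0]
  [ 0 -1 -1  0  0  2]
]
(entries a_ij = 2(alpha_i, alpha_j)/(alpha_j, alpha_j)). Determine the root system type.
The matrix has rank 6 with 2's on the diagonal. Reading the off-diagonal entries as Dynkin edges (a single edge where a_ij = a_ji = -1; a double or triple edge where a_ij * a_ji = 2 or 3), the diagram is a chain of 6 nodes with single edges (A_6). One simple-root ordering that puts it in standard form is (alpha_4, alpha_1, alpha_2, alpha_6, alpha_3, alpha_5). So the algebra is type A_6, i.e. sl(7).

A_6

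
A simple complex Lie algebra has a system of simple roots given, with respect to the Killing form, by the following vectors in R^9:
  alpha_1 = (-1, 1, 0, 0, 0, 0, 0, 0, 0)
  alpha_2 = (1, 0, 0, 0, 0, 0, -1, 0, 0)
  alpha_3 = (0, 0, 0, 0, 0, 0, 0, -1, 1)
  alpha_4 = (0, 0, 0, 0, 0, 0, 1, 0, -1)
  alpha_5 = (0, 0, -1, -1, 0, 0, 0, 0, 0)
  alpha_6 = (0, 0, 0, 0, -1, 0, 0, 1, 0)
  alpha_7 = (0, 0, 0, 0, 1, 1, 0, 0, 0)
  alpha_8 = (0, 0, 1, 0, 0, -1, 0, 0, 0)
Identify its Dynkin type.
Compute the Cartan integers a_ij = 2(alpha_i, alpha_j)/(alpha_j, alpha_j); the resulting 8x8 Cartan matrix is
[[2, -1, 0, 0, 0, 0, 0, 0], [-1, 2, 0, -1, 0, 0, 0, 0], [0, 0, 2, -1, 0, -1, 0, 0], [0, -1, -1, 2, 0, 0, 0, 0], [0, 0, 0, 0, 2, 0, 0, -1], [0, 0, -1, 0, 0, 2, -1, 0], [0, 0, 0, 0, 0, -1, 2, -1], [0, 0, 0, 0, -1, 0, -1, 2]].
All simple roots have the same length, so the diagram is simply laced. The associated Dynkin diagram is a chain of 8 nodes with single edges (A_8), so the type is A_8 (the algebra sl(9)).

type A_8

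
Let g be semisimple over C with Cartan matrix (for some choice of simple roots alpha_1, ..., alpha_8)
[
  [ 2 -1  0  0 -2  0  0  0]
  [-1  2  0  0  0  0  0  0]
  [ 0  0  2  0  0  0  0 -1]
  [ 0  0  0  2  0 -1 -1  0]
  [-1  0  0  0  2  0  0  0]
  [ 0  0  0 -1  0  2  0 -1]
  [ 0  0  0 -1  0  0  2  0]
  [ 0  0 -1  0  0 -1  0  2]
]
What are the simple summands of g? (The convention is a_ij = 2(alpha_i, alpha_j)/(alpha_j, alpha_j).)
The diagram associated to this matrix has two connected components: the simple roots {alpha_3, alpha_4, alpha_6, alpha_7, alpha_8} form a chain of 5 nodes with single edges (A_5), and {alpha_1, alpha_2, alpha_5} form a chain of 3 nodes with a double edge at one end; the terminal node there is the unique short simple root (B_3). A semisimple Lie algebra decomposes uniquely as the direct sum of simple ideals, one per connected component of its Dynkin diagram, so g ≅ A_5 ⊕ B_3 (dimension 35 + 21 = 56).

A_5 ⊕ B_3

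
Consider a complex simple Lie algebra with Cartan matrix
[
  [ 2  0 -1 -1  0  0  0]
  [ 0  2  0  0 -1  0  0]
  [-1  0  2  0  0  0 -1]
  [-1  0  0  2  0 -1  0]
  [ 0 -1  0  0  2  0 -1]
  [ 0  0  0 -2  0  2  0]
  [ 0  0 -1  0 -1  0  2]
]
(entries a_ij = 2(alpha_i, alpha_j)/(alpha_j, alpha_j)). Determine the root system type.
The matrix has rank 7 with 2's on the diagonal. Reading the off-diagonal entries as Dynkin edges (a single edge where a_ij = a_ji = -1; a double or triple edge where a_ij * a_ji = 2 or 3), the diagram is a chain of 7 nodes with a double edge at one end; the terminal node there is the unique long simple root (C_7). One simple-root ordering that puts it in standard form is (alpha_2, alpha_5, alpha_7, alpha_3, alpha_1, alpha_4, alpha_6). So the algebra is type C_7, i.e. sp(14).

type C_7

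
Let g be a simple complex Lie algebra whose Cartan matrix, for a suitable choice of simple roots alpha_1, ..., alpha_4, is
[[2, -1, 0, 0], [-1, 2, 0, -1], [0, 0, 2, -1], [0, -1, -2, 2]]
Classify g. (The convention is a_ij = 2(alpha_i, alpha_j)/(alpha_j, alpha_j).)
B_4

The matrix has rank 4 with 2's on the diagonal. Reading the off-diagonal entries as Dynkin edges (a single edge where a_ij = a_ji = -1; a double or triple edge where a_ij * a_ji = 2 or 3), the diagram is a chain of 4 nodes with a double edge at one end; the terminal node there is the unique short simple root (B_4). One simple-root ordering that puts it in standard form is (alpha_1, alpha_2, alpha_4, alpha_3). So the algebra is type B_4, i.e. so(9).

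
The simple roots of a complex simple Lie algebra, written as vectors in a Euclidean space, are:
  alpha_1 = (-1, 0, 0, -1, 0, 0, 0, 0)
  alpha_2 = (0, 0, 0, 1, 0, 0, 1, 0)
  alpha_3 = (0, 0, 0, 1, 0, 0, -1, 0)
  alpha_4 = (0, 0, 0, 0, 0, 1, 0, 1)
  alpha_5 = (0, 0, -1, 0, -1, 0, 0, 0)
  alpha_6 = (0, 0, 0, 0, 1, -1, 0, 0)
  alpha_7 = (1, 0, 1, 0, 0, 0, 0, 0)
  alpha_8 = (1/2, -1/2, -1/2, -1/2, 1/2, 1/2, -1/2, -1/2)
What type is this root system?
E8

Compute the Cartan integers a_ij = 2(alpha_i, alpha_j)/(alpha_j, alpha_j); the resulting 8x8 Cartan matrix is
[[2, -1, -1, 0, 0, 0, -1, 0], [-1, 2, 0, 0, 0, 0, 0, -1], [-1, 0, 2, 0, 0, 0, 0, 0], [0, 0, 0, 2, 0, -1, 0, 0], [0, 0, 0, 0, 2, -1, -1, 0], [0, 0, 0, -1, -1, 2, 0, 0], [-1, 0, 0, 0, -1, 0, 2, 0], [0, -1, 0, 0, 0, 0, 0, 2]].
All simple roots have the same length, so the diagram is simply laced. The associated Dynkin diagram is a chain of 7 nodes with one extra node attached to the third node from one end (E_8), so the type is E_8.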